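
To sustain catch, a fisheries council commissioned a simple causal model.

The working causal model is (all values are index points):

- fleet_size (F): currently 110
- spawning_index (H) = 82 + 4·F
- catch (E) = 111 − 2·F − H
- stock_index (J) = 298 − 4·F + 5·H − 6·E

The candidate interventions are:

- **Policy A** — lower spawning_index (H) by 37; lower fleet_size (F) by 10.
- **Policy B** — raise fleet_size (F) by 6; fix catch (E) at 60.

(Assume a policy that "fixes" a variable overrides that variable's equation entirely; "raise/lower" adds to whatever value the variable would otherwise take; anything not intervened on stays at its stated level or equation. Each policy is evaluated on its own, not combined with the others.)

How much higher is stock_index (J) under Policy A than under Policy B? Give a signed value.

3123

Policy A (H − 37, F − 10):
  F = 110 − 10 = 100
  H = 82 + 4·100 (−37 from intervention) = 445
  E = 111 − 2·100 − 445 = -534
  J = 298 − 4·100 + 5·445 − 6·(-534) = 5327
Policy B (F + 6, E := 60):
  F = 110 + 6 = 116
  H = 82 + 4·116 = 546
  E = 60
  J = 298 − 4·116 + 5·546 − 6·60 = 2204
J: 5327 − 2204 = 3123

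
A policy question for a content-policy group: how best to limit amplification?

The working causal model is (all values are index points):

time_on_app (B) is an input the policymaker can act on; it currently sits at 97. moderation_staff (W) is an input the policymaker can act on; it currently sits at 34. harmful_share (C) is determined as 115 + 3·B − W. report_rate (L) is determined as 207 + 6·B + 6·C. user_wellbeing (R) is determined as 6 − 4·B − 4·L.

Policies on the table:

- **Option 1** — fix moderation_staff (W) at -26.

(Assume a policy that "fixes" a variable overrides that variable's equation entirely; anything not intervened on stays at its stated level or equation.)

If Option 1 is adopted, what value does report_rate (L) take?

Option 1 (W := -26):
  B = 97
  W = -26
  C = 115 + 3·97 − (-26) = 432
  L = 207 + 6·97 + 6·432 = 3381

3381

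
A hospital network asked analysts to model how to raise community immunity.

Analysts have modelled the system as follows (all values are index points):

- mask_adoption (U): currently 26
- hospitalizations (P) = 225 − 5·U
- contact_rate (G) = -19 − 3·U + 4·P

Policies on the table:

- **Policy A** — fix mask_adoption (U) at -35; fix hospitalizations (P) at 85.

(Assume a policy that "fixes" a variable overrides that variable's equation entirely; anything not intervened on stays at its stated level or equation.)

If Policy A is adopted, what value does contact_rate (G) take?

Policy A (U := -35, P := 85):
  U = -35
  P = 85
  G = -19 − 3·(-35) + 4·85 = 426

426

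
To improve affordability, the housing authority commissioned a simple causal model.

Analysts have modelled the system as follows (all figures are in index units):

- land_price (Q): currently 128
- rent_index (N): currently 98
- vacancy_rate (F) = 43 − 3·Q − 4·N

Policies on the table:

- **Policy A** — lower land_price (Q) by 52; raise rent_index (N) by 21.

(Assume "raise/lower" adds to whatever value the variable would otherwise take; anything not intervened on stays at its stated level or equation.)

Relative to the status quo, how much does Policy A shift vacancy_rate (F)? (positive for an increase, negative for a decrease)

72

Baseline:
  Q = 128
  N = 98
  F = 43 − 3·128 − 4·98 = -733
Policy A (Q − 52, N + 21):
  Q = 128 − 52 = 76
  N = 98 + 21 = 119
  F = 43 − 3·76 − 4·119 = -661
Change in F: -661 − (-733) = 72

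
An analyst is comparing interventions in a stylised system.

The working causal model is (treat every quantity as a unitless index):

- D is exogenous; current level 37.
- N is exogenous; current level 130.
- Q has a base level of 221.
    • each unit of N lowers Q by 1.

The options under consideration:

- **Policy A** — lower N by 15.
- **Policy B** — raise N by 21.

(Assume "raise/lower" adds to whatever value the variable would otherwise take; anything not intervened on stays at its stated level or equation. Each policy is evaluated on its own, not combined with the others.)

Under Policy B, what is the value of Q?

Policy B (N + 21):
  N = 130 + 21 = 151
  Q = 221 − 151 = 70

70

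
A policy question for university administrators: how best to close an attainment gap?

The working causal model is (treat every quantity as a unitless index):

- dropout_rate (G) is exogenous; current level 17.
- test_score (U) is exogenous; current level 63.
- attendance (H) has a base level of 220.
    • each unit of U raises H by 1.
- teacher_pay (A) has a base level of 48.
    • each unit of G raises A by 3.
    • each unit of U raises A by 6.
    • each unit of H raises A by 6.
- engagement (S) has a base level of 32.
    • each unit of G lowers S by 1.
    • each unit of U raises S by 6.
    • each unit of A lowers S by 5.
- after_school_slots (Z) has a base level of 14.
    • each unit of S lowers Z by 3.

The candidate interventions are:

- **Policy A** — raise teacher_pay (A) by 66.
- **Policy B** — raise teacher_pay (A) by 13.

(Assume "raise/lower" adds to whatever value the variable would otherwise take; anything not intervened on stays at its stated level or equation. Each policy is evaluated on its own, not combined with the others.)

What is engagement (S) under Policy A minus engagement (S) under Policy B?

Policy A (A + 66):
  G = 17
  U = 63
  H = 220 + 63 = 283
  A = 48 + 3·17 + 6·63 + 6·283 (+66 from intervention) = 2241
  S = 32 − 17 + 6·63 − 5·2241 = -10812
Policy B (A + 13):
  G = 17
  U = 63
  H = 220 + 63 = 283
  A = 48 + 3·17 + 6·63 + 6·283 (+13 from intervention) = 2188
  S = 32 − 17 + 6·63 − 5·2188 = -10547
S: -10812 − (-10547) = -265

-265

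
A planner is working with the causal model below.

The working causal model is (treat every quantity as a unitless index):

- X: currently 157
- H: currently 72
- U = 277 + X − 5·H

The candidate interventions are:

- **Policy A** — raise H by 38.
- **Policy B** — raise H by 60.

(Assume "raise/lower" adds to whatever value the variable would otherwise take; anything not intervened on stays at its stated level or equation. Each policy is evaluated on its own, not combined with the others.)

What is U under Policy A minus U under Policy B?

Policy A (H + 38):
  X = 157
  H = 72 + 38 = 110
  U = 277 + 157 − 5·110 = -116
Policy B (H + 60):
  X = 157
  H = 72 + 60 = 132
  U = 277 + 157 − 5·132 = -226
U: -116 − (-226) = 110

110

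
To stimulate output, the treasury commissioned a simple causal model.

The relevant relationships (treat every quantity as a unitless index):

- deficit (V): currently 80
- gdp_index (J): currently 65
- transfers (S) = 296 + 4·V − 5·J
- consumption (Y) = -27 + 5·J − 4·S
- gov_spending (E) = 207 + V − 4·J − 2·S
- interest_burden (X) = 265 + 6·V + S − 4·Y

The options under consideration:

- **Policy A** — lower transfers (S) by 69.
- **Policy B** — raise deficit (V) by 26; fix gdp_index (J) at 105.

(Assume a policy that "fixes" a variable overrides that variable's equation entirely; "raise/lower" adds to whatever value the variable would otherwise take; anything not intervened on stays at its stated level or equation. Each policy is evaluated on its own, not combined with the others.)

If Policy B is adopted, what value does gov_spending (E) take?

Policy B (V + 26, J := 105):
  V = 80 + 26 = 106
  J = 105
  S = 296 + 4·106 − 5·105 = 195
  E = 207 + 106 − 4·105 − 2·195 = -497

-497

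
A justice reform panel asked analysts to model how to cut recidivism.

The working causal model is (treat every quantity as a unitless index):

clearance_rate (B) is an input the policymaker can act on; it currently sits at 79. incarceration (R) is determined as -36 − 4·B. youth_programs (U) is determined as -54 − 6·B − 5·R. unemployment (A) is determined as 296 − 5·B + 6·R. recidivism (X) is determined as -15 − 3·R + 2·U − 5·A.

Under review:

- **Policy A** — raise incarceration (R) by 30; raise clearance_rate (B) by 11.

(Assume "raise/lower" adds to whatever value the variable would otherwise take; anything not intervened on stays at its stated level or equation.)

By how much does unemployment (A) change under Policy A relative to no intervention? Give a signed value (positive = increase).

-139

Baseline:
  B = 79
  R = -36 − 4·79 = -352
  A = 296 − 5·79 + 6·(-352) = -2211
Policy A (R + 30, B + 11):
  B = 79 + 11 = 90
  R = -36 − 4·90 (+30 from intervention) = -366
  A = 296 − 5·90 + 6·(-366) = -2350
Change in A: -2350 − (-2211) = -139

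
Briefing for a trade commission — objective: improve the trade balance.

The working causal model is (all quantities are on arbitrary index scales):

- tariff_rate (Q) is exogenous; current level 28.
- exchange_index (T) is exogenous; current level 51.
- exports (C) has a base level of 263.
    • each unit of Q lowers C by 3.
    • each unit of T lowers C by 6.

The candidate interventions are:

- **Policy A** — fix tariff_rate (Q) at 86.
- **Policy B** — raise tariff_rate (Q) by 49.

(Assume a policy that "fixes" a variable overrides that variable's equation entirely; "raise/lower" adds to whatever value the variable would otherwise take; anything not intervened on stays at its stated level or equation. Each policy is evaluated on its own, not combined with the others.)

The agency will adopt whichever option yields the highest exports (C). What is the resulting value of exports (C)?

Policy A (Q := 86):
  Q = 86
  T = 51
  C = 263 − 3·86 − 6·51 = -301
Policy B (Q + 49):
  Q = 28 + 49 = 77
  T = 51
  C = 263 − 3·77 − 6·51 = -274
Comparing — Policy A: C=-301, Policy B: C=-274. Highest is -274 (Policy B).

-274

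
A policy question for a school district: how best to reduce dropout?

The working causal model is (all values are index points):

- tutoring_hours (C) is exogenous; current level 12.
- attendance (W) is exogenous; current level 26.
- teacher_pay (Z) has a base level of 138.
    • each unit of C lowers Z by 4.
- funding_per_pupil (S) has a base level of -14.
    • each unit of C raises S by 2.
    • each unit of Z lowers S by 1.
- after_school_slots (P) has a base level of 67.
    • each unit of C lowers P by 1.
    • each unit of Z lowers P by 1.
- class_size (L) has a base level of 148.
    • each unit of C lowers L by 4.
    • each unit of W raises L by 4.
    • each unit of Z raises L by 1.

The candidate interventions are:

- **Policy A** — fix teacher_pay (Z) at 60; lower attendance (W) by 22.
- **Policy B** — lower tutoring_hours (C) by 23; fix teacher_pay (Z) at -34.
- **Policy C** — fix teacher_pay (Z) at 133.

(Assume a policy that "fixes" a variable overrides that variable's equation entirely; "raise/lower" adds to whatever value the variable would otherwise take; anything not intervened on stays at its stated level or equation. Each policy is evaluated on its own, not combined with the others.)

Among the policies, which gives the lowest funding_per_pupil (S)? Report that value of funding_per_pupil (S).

-123

Policy A (Z := 60, W − 22):
  C = 12
  Z = 60
  S = -14 + 2·12 − 60 = -50
Policy B (C − 23, Z := -34):
  C = 12 − 23 = -11
  Z = -34
  S = -14 + 2·(-11) − (-34) = -2
Policy C (Z := 133):
  C = 12
  Z = 133
  S = -14 + 2·12 − 133 = -123
Comparing — Policy A: S=-50, Policy B: S=-2, Policy C: S=-123. Lowest is -123 (Policy C).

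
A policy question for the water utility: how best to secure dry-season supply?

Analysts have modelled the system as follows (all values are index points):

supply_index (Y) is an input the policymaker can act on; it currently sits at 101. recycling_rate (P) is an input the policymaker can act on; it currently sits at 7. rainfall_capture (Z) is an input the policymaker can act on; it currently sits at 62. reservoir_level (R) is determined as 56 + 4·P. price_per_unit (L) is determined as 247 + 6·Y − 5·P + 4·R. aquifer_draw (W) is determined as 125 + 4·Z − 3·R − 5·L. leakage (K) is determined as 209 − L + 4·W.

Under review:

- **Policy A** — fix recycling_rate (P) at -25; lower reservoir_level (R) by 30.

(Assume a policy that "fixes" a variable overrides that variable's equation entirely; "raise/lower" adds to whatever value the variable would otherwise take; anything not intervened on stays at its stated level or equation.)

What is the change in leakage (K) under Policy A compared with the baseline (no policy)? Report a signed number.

11808

Baseline:
  Y = 101
  P = 7
  Z = 62
  R = 56 + 4·7 = 84
  L = 247 + 6·101 − 5·7 + 4·84 = 1154
  W = 125 + 4·62 − 3·84 − 5·1154 = -5649
  K = 209 − 1154 + 4·(-5649) = -23541
Policy A (P := -25, R − 30):
  Y = 101
  P = -25
  Z = 62
  R = 56 + 4·(-25) (−30 from intervention) = -74
  L = 247 + 6·101 − 5·(-25) + 4·(-74) = 682
  W = 125 + 4·62 − 3·(-74) − 5·682 = -2815
  K = 209 − 682 + 4·(-2815) = -11733
Change in K: -11733 − (-23541) = 11808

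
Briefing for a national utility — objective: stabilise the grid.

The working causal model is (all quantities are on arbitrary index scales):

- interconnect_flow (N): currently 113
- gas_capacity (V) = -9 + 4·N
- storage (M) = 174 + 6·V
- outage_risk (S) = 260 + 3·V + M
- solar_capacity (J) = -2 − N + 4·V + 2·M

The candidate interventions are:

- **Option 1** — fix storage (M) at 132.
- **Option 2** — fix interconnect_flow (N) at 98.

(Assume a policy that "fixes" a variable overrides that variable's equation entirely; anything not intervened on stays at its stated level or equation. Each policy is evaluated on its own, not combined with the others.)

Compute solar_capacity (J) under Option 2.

Option 2 (N := 98):
  N = 98
  V = -9 + 4·98 = 383
  M = 174 + 6·383 = 2472
  J = -2 − 98 + 4·383 + 2·2472 = 6376

6376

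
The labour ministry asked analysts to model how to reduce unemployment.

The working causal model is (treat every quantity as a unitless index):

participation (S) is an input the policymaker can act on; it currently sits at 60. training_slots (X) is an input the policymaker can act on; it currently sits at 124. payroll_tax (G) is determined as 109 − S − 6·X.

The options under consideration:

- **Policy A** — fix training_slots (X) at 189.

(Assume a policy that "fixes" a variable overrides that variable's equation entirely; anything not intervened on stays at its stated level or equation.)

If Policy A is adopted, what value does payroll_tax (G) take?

-1085

Policy A (X := 189):
  S = 60
  X = 189
  G = 109 − 60 − 6·189 = -1085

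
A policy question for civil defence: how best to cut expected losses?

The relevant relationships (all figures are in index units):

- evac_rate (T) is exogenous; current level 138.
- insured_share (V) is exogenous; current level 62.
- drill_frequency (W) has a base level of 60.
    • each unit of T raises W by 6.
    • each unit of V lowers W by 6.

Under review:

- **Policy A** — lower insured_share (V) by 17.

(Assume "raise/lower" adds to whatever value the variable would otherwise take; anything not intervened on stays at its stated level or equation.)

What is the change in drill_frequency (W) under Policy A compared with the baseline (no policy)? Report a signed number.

102

Baseline:
  T = 138
  V = 62
  W = 60 + 6·138 − 6·62 = 516
Policy A (V − 17):
  T = 138
  V = 62 − 17 = 45
  W = 60 + 6·138 − 6·45 = 618
Change in W: 618 − 516 = 102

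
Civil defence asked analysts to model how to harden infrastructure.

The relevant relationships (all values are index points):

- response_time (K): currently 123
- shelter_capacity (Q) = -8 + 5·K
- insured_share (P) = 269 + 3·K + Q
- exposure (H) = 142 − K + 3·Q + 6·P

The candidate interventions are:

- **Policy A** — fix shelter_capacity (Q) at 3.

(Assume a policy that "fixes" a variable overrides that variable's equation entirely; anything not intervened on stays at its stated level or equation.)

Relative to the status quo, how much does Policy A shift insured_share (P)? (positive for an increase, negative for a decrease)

Baseline:
  K = 123
  Q = -8 + 5·123 = 607
  P = 269 + 3·123 + 607 = 1245
Policy A (Q := 3):
  K = 123
  Q = 3
  P = 269 + 3·123 + 3 = 641
Change in P: 641 − 1245 = -604

-604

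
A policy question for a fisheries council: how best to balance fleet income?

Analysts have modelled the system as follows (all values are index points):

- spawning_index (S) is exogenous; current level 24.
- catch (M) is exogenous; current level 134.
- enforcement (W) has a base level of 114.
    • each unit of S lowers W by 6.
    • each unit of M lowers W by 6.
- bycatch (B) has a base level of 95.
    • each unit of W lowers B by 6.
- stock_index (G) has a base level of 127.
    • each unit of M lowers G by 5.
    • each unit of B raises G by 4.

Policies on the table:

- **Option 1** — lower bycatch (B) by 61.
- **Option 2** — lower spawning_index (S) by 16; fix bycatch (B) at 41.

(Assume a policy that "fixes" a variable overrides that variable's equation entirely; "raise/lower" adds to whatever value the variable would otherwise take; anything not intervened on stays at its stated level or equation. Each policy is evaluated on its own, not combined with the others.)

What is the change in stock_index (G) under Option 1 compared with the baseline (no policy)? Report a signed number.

Baseline:
  S = 24
  M = 134
  W = 114 − 6·24 − 6·134 = -834
  B = 95 − 6·(-834) = 5099
  G = 127 − 5·134 + 4·5099 = 19853
Option 1 (B − 61):
  S = 24
  M = 134
  W = 114 − 6·24 − 6·134 = -834
  B = 95 − 6·(-834) (−61 from intervention) = 5038
  G = 127 − 5·134 + 4·5038 = 19609
Change in G: 19609 − 19853 = -244

-244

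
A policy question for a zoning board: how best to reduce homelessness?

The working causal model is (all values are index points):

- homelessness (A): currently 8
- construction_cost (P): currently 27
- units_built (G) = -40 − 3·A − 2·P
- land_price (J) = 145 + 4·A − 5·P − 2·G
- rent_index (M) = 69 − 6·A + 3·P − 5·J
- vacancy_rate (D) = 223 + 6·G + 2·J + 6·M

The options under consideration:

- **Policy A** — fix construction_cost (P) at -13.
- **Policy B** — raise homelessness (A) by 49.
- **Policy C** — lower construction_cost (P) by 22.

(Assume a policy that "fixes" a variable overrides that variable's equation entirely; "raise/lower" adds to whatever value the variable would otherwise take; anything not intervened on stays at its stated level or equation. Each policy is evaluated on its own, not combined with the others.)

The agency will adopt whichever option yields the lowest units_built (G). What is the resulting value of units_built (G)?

Policy A (P := -13):
  A = 8
  P = -13
  G = -40 − 3·8 − 2·(-13) = -38
Policy B (A + 49):
  A = 8 + 49 = 57
  P = 27
  G = -40 − 3·57 − 2·27 = -265
Policy C (P − 22):
  A = 8
  P = 27 − 22 = 5
  G = -40 − 3·8 − 2·5 = -74
Comparing — Policy A: G=-38, Policy B: G=-265, Policy C: G=-74. Lowest is -265 (Policy B).

-265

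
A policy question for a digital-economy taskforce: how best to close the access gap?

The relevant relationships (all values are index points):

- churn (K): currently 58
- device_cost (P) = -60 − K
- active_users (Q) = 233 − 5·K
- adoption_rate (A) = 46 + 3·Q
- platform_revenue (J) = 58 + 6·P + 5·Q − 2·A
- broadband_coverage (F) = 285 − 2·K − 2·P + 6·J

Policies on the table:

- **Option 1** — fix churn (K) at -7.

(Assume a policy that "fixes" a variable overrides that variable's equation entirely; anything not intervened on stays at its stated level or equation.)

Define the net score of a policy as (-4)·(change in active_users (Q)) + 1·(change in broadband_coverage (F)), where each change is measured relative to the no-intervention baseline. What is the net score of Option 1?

-910

Baseline:
  K = 58
  P = -60 − 58 = -118
  Q = 233 − 5·58 = -57
  A = 46 + 3·(-57) = -125
  J = 58 + 6·(-118) + 5·(-57) − 2·(-125) = -685
  F = 285 − 2·58 − 2·(-118) + 6·(-685) = -3705
Option 1 (K := -7):
  K = -7
  P = -60 − (-7) = -53
  Q = 233 − 5·(-7) = 268
  A = 46 + 3·268 = 850
  J = 58 + 6·(-53) + 5·268 − 2·850 = -620
  F = 285 − 2·(-7) − 2·(-53) + 6·(-620) = -3315
ΔQ = 268 − (-57) = 325; ΔF = -3315 − (-3705) = 390
Score = (-4)·325 + 1·390 = -910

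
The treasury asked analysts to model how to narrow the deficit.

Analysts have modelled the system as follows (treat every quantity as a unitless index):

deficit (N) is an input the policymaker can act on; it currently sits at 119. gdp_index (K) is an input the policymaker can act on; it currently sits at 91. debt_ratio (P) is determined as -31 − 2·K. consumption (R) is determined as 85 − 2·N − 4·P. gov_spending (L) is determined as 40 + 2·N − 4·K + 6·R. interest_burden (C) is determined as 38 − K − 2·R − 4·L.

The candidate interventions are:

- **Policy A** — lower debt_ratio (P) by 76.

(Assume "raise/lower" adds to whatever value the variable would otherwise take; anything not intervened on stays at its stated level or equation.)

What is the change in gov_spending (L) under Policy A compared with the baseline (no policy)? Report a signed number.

1824

Baseline:
  N = 119
  K = 91
  P = -31 − 2·91 = -213
  R = 85 − 2·119 − 4·(-213) = 699
  L = 40 + 2·119 − 4·91 + 6·699 = 4108
Policy A (P − 76):
  N = 119
  K = 91
  P = -31 − 2·91 (−76 from intervention) = -289
  R = 85 − 2·119 − 4·(-289) = 1003
  L = 40 + 2·119 − 4·91 + 6·1003 = 5932
Change in L: 5932 − 4108 = 1824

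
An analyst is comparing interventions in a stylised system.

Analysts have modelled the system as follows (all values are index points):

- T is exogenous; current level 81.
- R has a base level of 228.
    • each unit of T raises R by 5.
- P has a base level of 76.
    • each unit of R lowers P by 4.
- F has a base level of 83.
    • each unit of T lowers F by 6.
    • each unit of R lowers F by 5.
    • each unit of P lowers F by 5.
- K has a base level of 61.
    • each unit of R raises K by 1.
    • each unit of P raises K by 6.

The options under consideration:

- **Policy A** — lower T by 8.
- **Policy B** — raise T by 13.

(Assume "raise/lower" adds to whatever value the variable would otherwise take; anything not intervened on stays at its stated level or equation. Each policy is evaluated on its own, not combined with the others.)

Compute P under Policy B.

-2716

Policy B (T + 13):
  T = 81 + 13 = 94
  R = 228 + 5·94 = 698
  P = 76 − 4·698 = -2716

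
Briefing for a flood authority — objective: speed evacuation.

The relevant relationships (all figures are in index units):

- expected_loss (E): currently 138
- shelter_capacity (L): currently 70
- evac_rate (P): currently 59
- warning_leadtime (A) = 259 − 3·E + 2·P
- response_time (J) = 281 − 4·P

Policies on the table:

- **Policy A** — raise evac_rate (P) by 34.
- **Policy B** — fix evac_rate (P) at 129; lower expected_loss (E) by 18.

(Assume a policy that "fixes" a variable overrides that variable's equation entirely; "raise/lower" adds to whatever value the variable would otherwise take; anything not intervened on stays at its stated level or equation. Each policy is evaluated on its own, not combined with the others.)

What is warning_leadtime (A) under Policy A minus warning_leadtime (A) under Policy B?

Policy A (P + 34):
  E = 138
  P = 59 + 34 = 93
  A = 259 − 3·138 + 2·93 = 31
Policy B (P := 129, E − 18):
  E = 138 − 18 = 120
  P = 129
  A = 259 − 3·120 + 2·129 = 157
A: 31 − 157 = -126

-126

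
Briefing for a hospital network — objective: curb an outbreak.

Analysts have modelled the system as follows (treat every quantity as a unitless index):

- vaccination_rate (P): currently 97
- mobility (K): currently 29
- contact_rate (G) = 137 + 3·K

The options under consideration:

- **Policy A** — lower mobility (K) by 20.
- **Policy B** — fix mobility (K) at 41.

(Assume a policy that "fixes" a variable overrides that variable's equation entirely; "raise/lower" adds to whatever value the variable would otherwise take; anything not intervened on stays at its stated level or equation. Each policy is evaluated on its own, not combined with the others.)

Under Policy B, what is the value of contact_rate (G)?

260

Policy B (K := 41):
  K = 41
  G = 137 + 3·41 = 260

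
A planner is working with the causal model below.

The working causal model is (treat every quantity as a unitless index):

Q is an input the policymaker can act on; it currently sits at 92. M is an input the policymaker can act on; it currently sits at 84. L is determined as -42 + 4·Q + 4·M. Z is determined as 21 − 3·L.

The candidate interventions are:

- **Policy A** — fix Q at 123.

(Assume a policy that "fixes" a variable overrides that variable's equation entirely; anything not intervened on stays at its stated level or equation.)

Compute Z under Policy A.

-2337

Policy A (Q := 123):
  Q = 123
  M = 84
  L = -42 + 4·123 + 4·84 = 786
  Z = 21 − 3·786 = -2337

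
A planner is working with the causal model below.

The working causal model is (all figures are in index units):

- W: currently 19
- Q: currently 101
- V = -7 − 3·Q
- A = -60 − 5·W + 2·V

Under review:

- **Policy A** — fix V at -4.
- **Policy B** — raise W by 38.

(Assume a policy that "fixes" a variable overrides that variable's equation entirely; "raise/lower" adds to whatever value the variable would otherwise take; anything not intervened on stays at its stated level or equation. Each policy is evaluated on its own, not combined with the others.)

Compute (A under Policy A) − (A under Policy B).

Policy A (V := -4):
  W = 19
  Q = 101
  V = -4
  A = -60 − 5·19 + 2·(-4) = -163
Policy B (W + 38):
  W = 19 + 38 = 57
  Q = 101
  V = -7 − 3·101 = -310
  A = -60 − 5·57 + 2·(-310) = -965
A: -163 − (-965) = 802

802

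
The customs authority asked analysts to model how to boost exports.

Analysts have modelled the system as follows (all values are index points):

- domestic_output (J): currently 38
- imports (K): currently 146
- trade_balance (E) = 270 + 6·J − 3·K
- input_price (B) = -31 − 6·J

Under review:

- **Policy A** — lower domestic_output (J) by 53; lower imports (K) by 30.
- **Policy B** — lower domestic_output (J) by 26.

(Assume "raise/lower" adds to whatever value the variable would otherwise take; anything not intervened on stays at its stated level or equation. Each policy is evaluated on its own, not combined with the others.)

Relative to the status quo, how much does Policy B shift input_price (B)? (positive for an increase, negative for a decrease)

156

Baseline:
  J = 38
  B = -31 − 6·38 = -259
Policy B (J − 26):
  J = 38 − 26 = 12
  B = -31 − 6·12 = -103
Change in B: -103 − (-259) = 156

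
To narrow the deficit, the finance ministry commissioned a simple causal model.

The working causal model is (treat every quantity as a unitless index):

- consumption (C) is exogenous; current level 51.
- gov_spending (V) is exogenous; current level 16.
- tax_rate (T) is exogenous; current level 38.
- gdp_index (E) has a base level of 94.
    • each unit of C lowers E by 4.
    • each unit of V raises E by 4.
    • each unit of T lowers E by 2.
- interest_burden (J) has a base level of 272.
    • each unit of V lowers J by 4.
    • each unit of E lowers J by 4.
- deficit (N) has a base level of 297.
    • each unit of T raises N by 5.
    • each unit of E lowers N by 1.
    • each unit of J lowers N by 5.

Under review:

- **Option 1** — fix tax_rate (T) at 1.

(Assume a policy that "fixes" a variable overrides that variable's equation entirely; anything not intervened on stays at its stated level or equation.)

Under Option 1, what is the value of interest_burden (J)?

Option 1 (T := 1):
  C = 51
  V = 16
  T = 1
  E = 94 − 4·51 + 4·16 − 2·1 = -48
  J = 272 − 4·16 − 4·(-48) = 400

400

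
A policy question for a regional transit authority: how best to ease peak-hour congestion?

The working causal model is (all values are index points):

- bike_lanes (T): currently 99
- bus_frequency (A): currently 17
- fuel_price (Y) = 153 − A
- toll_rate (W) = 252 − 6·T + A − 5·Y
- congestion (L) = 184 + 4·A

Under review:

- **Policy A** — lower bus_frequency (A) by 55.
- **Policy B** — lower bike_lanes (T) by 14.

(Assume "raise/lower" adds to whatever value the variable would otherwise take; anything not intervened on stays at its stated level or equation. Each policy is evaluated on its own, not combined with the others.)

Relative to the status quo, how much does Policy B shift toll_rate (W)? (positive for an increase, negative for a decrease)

Baseline:
  T = 99
  A = 17
  Y = 153 − 17 = 136
  W = 252 − 6·99 + 17 − 5·136 = -1005
Policy B (T − 14):
  T = 99 − 14 = 85
  A = 17
  Y = 153 − 17 = 136
  W = 252 − 6·85 + 17 − 5·136 = -921
Change in W: -921 − (-1005) = 84

84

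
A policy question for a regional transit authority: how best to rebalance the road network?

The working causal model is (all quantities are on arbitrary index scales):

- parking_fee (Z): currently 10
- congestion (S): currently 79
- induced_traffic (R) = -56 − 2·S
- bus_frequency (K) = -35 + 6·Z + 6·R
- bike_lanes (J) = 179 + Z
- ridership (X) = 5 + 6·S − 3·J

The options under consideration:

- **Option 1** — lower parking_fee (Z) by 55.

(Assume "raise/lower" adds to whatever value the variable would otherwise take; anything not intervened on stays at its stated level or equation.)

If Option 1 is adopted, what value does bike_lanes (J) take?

Option 1 (Z − 55):
  Z = 10 − 55 = -45
  J = 179 + (-45) = 134

134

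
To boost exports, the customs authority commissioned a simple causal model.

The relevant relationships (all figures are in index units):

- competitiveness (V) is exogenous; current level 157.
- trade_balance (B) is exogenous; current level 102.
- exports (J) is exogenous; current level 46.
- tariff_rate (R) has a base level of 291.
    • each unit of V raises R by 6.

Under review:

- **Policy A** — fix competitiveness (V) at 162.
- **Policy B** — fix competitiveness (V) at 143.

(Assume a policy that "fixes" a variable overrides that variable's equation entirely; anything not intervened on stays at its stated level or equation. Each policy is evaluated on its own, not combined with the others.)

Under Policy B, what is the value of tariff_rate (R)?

1149

Policy B (V := 143):
  V = 143
  R = 291 + 6·143 = 1149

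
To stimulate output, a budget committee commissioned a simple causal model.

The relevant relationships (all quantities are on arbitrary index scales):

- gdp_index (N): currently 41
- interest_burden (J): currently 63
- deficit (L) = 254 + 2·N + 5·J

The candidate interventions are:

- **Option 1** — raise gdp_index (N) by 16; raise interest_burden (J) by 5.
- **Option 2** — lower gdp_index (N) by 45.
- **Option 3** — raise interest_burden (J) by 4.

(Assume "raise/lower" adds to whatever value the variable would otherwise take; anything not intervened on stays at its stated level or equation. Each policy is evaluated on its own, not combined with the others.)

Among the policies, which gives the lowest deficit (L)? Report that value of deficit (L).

561

Option 1 (N + 16, J + 5):
  N = 41 + 16 = 57
  J = 63 + 5 = 68
  L = 254 + 2·57 + 5·68 = 708
Option 2 (N − 45):
  N = 41 − 45 = -4
  J = 63
  L = 254 + 2·(-4) + 5·63 = 561
Option 3 (J + 4):
  N = 41
  J = 63 + 4 = 67
  L = 254 + 2·41 + 5·67 = 671
Comparing — Option 1: L=708, Option 2: L=561, Option 3: L=671. Lowest is 561 (Option 2).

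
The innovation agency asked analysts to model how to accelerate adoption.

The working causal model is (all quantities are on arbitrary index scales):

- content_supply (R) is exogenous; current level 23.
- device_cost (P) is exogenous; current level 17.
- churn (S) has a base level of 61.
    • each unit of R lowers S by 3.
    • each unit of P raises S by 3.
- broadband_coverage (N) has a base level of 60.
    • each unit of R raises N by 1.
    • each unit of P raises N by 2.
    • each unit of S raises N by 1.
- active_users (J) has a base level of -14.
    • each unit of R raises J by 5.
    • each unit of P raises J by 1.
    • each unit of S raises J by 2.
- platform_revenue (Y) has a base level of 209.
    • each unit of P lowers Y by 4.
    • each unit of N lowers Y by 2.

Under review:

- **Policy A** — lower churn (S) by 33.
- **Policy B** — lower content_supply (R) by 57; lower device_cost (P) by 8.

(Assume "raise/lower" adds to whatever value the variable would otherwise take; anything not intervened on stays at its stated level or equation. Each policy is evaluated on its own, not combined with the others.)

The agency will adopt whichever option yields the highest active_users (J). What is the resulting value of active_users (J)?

205

Policy A (S − 33):
  R = 23
  P = 17
  S = 61 − 3·23 + 3·17 (−33 from intervention) = 10
  J = -14 + 5·23 + 17 + 2·10 = 138
Policy B (R − 57, P − 8):
  R = 23 − 57 = -34
  P = 17 − 8 = 9
  S = 61 − 3·(-34) + 3·9 = 190
  J = -14 + 5·(-34) + 9 + 2·190 = 205
Comparing — Policy A: J=138, Policy B: J=205. Highest is 205 (Policy B).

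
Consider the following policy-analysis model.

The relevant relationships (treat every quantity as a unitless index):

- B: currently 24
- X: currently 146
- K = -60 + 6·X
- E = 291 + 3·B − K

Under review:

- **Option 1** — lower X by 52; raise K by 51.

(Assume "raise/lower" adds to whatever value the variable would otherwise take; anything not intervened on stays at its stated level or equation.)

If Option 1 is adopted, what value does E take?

Option 1 (X − 52, K + 51):
  B = 24
  X = 146 − 52 = 94
  K = -60 + 6·94 (+51 from intervention) = 555
  E = 291 + 3·24 − 555 = -192

-192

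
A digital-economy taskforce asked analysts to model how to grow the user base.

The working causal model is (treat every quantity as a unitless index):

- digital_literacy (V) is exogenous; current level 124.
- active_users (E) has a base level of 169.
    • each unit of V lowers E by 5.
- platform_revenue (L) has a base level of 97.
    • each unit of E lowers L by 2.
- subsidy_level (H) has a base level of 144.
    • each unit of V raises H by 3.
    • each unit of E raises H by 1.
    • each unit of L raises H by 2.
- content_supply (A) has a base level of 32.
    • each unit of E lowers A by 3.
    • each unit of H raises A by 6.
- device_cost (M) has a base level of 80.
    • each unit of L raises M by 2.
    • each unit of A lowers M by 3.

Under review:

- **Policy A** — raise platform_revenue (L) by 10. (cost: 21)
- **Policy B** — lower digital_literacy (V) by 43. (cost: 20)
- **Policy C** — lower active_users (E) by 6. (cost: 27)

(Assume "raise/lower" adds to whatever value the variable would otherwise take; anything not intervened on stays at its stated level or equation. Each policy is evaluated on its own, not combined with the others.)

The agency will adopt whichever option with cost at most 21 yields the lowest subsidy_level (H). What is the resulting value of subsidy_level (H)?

Policy A (L + 10):
  V = 124
  E = 169 − 5·124 = -451
  L = 97 − 2·(-451) (+10 from intervention) = 1009
  H = 144 + 3·124 + (-451) + 2·1009 = 2083
Policy B (V − 43):
  V = 124 − 43 = 81
  E = 169 − 5·81 = -236
  L = 97 − 2·(-236) = 569
  H = 144 + 3·81 + (-236) + 2·569 = 1289
Comparing — Policy A: H=2083, Policy B: H=1289. Lowest is 1289 (Policy B).

1289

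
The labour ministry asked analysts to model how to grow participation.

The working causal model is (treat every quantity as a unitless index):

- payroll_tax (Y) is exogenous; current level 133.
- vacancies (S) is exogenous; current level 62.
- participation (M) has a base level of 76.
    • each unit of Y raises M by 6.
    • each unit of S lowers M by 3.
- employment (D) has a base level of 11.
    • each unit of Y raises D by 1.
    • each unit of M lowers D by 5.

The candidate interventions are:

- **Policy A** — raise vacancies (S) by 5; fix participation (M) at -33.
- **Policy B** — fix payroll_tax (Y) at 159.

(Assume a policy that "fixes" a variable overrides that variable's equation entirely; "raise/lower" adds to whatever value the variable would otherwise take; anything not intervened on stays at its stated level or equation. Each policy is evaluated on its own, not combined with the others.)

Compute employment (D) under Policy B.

Policy B (Y := 159):
  Y = 159
  S = 62
  M = 76 + 6·159 − 3·62 = 844
  D = 11 + 159 − 5·844 = -4050

-4050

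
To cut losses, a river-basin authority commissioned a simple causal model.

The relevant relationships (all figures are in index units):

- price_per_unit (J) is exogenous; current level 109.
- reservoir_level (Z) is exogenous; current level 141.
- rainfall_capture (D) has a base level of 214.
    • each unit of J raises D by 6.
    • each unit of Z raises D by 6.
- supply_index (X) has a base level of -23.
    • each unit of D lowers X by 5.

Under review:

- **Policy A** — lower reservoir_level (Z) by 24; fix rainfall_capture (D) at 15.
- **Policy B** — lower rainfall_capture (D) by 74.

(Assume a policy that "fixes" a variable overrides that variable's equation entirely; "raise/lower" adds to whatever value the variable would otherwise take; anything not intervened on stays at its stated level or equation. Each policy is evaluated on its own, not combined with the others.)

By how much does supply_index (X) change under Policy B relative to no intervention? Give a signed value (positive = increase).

Baseline:
  J = 109
  Z = 141
  D = 214 + 6·109 + 6·141 = 1714
  X = -23 − 5·1714 = -8593
Policy B (D − 74):
  J = 109
  Z = 141
  D = 214 + 6·109 + 6·141 (−74 from intervention) = 1640
  X = -23 − 5·1640 = -8223
Change in X: -8223 − (-8593) = 370

370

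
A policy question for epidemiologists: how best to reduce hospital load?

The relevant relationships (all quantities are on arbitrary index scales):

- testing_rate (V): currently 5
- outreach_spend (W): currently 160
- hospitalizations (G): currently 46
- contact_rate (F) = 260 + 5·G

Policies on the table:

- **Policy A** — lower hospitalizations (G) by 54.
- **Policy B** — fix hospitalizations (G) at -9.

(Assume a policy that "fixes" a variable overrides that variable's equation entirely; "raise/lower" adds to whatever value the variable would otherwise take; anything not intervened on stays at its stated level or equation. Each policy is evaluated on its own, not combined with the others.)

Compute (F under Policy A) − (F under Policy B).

5

Policy A (G − 54):
  G = 46 − 54 = -8
  F = 260 + 5·(-8) = 220
Policy B (G := -9):
  G = -9
  F = 260 + 5·(-9) = 215
F: 220 − 215 = 5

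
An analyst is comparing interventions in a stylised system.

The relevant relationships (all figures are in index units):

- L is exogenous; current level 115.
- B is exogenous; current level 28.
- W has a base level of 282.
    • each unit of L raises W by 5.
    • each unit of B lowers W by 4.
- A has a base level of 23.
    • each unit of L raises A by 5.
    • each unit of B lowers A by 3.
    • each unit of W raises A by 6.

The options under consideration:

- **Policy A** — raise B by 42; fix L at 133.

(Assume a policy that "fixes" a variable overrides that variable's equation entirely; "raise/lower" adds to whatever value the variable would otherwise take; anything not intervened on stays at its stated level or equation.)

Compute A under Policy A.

Policy A (B + 42, L := 133):
  L = 133
  B = 28 + 42 = 70
  W = 282 + 5·133 − 4·70 = 667
  A = 23 + 5·133 − 3·70 + 6·667 = 4480

4480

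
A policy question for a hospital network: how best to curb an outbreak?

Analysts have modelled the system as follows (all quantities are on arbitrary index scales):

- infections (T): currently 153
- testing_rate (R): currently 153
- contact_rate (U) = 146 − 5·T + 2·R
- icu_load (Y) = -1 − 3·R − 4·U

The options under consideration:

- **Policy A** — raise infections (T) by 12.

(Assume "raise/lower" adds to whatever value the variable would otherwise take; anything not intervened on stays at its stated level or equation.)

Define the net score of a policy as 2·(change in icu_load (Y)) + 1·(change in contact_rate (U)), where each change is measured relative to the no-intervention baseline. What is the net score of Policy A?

Baseline:
  T = 153
  R = 153
  U = 146 − 5·153 + 2·153 = -313
  Y = -1 − 3·153 − 4·(-313) = 792
Policy A (T + 12):
  T = 153 + 12 = 165
  R = 153
  U = 146 − 5·165 + 2·153 = -373
  Y = -1 − 3·153 − 4·(-373) = 1032
ΔY = 1032 − 792 = 240; ΔU = -373 − (-313) = -60
Score = 2·240 + 1·(-60) = 420

420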